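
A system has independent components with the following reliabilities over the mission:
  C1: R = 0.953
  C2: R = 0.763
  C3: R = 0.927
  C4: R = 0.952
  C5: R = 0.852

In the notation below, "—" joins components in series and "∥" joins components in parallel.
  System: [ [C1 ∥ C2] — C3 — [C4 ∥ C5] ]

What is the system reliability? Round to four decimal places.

Parallel (C1 and C2): 1 − (1 − 0.953000)(1 − 0.763000) = 0.988861
Parallel (C4 and C5): 1 − (1 − 0.952000)(1 − 0.852000) = 0.992896
Series ([0.988861], C3, and [0.992896]): 0.988861 × 0.927000 × 0.992896 = 0.9102

0.9102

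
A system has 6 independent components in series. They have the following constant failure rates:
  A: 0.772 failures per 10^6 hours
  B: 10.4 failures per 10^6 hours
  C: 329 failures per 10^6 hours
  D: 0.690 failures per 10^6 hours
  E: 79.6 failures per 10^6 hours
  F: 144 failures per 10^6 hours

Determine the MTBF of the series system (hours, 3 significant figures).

Series of exponential components: λ_sys = Σ λ_i
λ_sys = 0.000000772 + 0.0000104 + 0.000329 + 0.000000690 + 0.0000796 + 0.000144 = 5.6446e-04 /h
MTBF = 1 / λ_sys = 1770 h

1770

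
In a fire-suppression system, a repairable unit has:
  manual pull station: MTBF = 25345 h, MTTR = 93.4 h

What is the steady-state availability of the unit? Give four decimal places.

A(manual pull station) = MTBF/(MTBF+MTTR) = 25345/(25345+93.4) = 0.9963

0.9963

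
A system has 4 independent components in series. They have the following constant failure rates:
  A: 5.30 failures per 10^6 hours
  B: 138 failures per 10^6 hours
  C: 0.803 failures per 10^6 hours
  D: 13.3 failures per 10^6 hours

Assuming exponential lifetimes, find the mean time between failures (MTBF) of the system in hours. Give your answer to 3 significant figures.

Series of exponential components: λ_sys = Σ λ_i
λ_sys = 0.00000530 + 0.000138 + 0.000000803 + 0.0000133 = 1.5740e-04 /h
MTBF = 1 / λ_sys = 6350 h

6350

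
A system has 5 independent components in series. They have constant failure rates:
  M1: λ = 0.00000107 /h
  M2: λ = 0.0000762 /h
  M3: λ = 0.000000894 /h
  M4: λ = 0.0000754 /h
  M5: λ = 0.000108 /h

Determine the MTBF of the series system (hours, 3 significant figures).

3820

Series of exponential components: λ_sys = Σ λ_i
λ_sys = 0.00000107 + 0.0000762 + 0.000000894 + 0.0000754 + 0.000108 = 2.6156e-04 /h
MTBF = 1 / λ_sys = 3820 h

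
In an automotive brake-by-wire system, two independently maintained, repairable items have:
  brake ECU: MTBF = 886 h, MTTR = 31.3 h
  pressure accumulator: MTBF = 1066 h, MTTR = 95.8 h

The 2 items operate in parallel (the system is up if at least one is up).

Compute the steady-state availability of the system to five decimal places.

A(brake ECU) = MTBF/(MTBF+MTTR) = 886/(886+31.3) = 0.965878
A(pressure accumulator) = MTBF/(MTBF+MTTR) = 1066/(1066+95.8) = 0.917542
Parallel availability: 1 − (1 − 0.965878)(1 − 0.917542) = 0.99719

0.99719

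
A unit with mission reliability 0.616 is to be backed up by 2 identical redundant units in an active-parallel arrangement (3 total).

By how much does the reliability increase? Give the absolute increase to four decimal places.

R_before = 0.616
R_after = 1 − (1 − 0.616)^3 = 0.9434
ΔR = 0.9434 − 0.616 = 0.3274

0.3274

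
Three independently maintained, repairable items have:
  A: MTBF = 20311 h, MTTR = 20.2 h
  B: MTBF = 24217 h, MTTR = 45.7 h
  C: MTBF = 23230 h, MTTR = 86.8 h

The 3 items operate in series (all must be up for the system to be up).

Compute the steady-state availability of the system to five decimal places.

0.99341

A(A) = MTBF/(MTBF+MTTR) = 20311/(20311+20.2) = 0.999006
A(B) = MTBF/(MTBF+MTTR) = 24217/(24217+45.7) = 0.998116
A(C) = MTBF/(MTBF+MTTR) = 23230/(23230+86.8) = 0.996277
Series availability: 0.999006 × 0.998116 × 0.996277 = 0.99341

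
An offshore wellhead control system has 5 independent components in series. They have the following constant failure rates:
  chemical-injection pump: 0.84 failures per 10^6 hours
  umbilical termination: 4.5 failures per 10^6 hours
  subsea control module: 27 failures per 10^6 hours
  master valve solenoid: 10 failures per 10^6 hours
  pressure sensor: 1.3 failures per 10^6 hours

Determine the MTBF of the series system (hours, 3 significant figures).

22900

Series of exponential components: λ_sys = Σ λ_i
λ_sys = 0.00000084 + 0.0000045 + 0.000027 + 0.000010 + 0.0000013 = 4.3640e-05 /h
MTBF = 1 / λ_sys = 22900 h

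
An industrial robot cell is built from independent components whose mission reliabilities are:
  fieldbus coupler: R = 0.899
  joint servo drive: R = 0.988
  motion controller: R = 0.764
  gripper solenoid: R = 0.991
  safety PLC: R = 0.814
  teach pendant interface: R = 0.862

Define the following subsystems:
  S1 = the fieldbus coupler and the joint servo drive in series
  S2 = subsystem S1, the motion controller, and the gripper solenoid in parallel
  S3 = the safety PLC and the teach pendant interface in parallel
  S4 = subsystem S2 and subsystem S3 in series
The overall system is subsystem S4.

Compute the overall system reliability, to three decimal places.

Series (fieldbus coupler and joint servo drive): 0.89900 × 0.98800 = 0.88821
Parallel ([0.88821], motion controller, and gripper solenoid): 1 − (1 − 0.88821)(1 − 0.76400)(1 − 0.99100) = 0.99976
Parallel (safety PLC and teach pendant interface): 1 − (1 − 0.81400)(1 − 0.86200) = 0.97433
Series ([0.99976] and [0.97433]): 0.99976 × 0.97433 = 0.974

0.974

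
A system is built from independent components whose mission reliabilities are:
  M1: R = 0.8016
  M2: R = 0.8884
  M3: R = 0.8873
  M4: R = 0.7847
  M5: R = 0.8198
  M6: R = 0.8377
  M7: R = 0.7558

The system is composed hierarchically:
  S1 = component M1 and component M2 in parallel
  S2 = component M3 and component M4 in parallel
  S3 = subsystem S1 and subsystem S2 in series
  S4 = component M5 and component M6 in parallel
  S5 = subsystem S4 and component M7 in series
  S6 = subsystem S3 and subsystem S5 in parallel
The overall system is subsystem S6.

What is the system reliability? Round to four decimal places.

0.9878

Parallel (M1 and M2): 1 − (1 − 0.801600)(1 − 0.888400) = 0.977859
Parallel (M3 and M4): 1 − (1 − 0.887300)(1 − 0.784700) = 0.975736
Series ([0.977859] and [0.975736]): 0.977859 × 0.975736 = 0.954132
Parallel (M5 and M6): 1 − (1 − 0.819800)(1 − 0.837700) = 0.970754
Series ([0.970754] and M7): 0.970754 × 0.755800 = 0.733696
Parallel ([0.954132] and [0.733696]): 1 − (1 − 0.954132)(1 − 0.733696) = 0.9878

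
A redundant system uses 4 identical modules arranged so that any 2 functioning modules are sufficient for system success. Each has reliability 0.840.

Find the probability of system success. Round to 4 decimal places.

R = Σ_{i=2}^{4} C(4,i) p^i (1−p)^{4−i} with p = 0.840
C(4,2)·0.840^2·0.160^2 = 0.108380
C(4,3)·0.840^3·0.160^1 = 0.379331
C(4,4)·0.840^4·0.160^0 = 0.497871
Sum = 0.9856

0.9856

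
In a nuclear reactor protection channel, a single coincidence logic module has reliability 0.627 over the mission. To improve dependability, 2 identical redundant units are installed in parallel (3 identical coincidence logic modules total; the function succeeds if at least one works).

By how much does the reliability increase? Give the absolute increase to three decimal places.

0.321

R_before = 0.627
R_after = 1 − (1 − 0.627)^3 = 0.948
ΔR = 0.948 − 0.627 = 0.321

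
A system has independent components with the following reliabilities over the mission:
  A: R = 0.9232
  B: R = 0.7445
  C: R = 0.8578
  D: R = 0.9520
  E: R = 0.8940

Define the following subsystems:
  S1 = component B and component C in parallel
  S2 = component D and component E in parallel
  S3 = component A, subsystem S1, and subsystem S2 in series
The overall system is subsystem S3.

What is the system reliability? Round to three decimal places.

Parallel (B and C): 1 − (1 − 0.74450)(1 − 0.85780) = 0.96367
Parallel (D and E): 1 − (1 − 0.95200)(1 − 0.89400) = 0.99491
Series (A, [0.96367], and [0.99491]): 0.92320 × 0.96367 × 0.99491 = 0.885

0.885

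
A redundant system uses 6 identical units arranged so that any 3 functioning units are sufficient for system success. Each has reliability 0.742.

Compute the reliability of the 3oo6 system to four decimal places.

0.9580

R = Σ_{i=3}^{6} C(6,i) p^i (1−p)^{6−i} with p = 0.742
C(6,3)·0.742^3·0.258^3 = 0.140314
C(6,4)·0.742^4·0.258^2 = 0.302654
C(6,5)·0.742^5·0.258^1 = 0.348169
C(6,6)·0.742^6·0.258^0 = 0.166887
Sum = 0.9580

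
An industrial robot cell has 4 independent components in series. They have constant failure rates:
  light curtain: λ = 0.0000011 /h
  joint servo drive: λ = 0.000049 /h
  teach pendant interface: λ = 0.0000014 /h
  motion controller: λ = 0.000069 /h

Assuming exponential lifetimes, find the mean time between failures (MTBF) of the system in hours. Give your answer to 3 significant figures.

8300

Series of exponential components: λ_sys = Σ λ_i
λ_sys = 0.0000011 + 0.000049 + 0.0000014 + 0.000069 = 1.2050e-04 /h
MTBF = 1 / λ_sys = 8300 h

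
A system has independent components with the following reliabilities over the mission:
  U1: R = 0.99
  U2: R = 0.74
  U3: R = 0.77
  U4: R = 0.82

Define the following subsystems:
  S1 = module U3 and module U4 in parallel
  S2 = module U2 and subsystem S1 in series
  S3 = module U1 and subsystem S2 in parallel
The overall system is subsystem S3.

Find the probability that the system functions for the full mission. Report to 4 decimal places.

0.9971

Parallel (U3 and U4): 1 − (1 − 0.770000)(1 − 0.820000) = 0.958600
Series (U2 and [0.958600]): 0.740000 × 0.958600 = 0.709364
Parallel (U1 and [0.709364]): 1 − (1 − 0.990000)(1 − 0.709364) = 0.9971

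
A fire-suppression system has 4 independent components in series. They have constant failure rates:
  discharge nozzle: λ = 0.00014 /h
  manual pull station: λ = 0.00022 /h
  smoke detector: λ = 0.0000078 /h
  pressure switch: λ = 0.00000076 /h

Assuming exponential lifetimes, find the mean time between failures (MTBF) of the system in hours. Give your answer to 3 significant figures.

2710

Series of exponential components: λ_sys = Σ λ_i
λ_sys = 0.00014 + 0.00022 + 0.0000078 + 0.00000076 = 3.6856e-04 /h
MTBF = 1 / λ_sys = 2710 h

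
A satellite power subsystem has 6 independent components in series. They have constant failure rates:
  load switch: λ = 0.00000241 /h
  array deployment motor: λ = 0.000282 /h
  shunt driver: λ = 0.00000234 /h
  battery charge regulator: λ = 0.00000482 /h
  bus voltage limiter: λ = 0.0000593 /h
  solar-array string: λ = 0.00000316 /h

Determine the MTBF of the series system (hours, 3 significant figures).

2820

Series of exponential components: λ_sys = Σ λ_i
λ_sys = 0.00000241 + 0.000282 + 0.00000234 + 0.00000482 + 0.0000593 + 0.00000316 = 3.5403e-04 /h
MTBF = 1 / λ_sys = 2820 h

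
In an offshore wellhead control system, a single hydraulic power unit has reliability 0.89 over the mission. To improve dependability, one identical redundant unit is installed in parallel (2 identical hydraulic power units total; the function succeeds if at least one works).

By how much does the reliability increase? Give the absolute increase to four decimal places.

R_before = 0.89
R_after = 1 − (1 − 0.89)^2 = 0.9879
ΔR = 0.9879 − 0.89 = 0.0979

0.0979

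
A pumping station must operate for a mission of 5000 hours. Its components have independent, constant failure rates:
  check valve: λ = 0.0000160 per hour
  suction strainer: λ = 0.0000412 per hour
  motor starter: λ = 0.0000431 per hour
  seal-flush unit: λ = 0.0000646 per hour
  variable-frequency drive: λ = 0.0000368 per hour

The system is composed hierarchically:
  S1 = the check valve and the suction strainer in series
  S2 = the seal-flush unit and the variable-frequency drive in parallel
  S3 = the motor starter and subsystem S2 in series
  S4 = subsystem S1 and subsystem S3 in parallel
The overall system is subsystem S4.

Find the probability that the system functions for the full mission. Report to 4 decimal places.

R(check valve) = exp(−0.0000160 × 5000) = 0.923116
R(suction strainer) = exp(−0.0000412 × 5000) = 0.813833
R(motor starter) = exp(−0.0000431 × 5000) = 0.806138
R(seal-flush unit) = exp(−0.0000646 × 5000) = 0.723974
R(variable-frequency drive) = exp(−0.0000368 × 5000) = 0.831936
Series (check valve and suction strainer): 0.923116 × 0.813833 = 0.751262
Parallel (seal-flush unit and variable-frequency drive): 1 − (1 − 0.723974)(1 − 0.831936) = 0.953610
Series (motor starter and [0.953610]): 0.806138 × 0.953610 = 0.768741
Parallel ([0.751262] and [0.768741]): 1 − (1 − 0.751262)(1 − 0.768741) = 0.9425

0.9425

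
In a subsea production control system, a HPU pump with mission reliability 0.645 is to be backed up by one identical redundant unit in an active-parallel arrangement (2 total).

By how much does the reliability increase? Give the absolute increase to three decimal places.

R_before = 0.645
R_after = 1 − (1 − 0.645)^2 = 0.874
ΔR = 0.874 − 0.645 = 0.229

0.229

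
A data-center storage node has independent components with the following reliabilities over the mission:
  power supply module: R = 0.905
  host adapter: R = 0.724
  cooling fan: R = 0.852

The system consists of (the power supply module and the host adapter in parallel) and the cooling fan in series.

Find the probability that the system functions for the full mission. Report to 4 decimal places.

0.8297

Parallel (power supply module and host adapter): 1 − (1 − 0.905000)(1 − 0.724000) = 0.973780
Series ([0.973780] and cooling fan): 0.973780 × 0.852000 = 0.8297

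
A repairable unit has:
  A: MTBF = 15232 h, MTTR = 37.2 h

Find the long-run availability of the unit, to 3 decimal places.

0.998

A(A) = MTBF/(MTBF+MTTR) = 15232/(15232+37.2) = 0.998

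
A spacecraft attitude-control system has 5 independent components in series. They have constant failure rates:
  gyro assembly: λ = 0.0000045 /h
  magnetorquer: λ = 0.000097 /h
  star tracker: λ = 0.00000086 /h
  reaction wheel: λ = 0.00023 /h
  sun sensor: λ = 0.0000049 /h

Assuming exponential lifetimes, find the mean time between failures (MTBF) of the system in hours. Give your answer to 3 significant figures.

2970

Series of exponential components: λ_sys = Σ λ_i
λ_sys = 0.0000045 + 0.000097 + 0.00000086 + 0.00023 + 0.0000049 = 3.3726e-04 /h
MTBF = 1 / λ_sys = 2970 h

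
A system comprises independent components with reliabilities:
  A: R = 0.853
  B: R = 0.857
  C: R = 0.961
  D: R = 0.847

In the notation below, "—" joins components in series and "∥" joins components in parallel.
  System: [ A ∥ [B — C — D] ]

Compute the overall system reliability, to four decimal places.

Series (B, C, and D): 0.857000 × 0.961000 × 0.847000 = 0.697570
Parallel (A and [0.697570]): 1 − (1 − 0.853000)(1 − 0.697570) = 0.9555

0.9555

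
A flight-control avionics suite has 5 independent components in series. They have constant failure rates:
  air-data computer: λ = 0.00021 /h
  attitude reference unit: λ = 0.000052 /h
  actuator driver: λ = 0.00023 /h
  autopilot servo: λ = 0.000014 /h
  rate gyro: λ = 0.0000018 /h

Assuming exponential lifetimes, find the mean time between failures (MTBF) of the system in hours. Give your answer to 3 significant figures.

Series of exponential components: λ_sys = Σ λ_i
λ_sys = 0.00021 + 0.000052 + 0.00023 + 0.000014 + 0.0000018 = 5.0780e-04 /h
MTBF = 1 / λ_sys = 1970 h

1970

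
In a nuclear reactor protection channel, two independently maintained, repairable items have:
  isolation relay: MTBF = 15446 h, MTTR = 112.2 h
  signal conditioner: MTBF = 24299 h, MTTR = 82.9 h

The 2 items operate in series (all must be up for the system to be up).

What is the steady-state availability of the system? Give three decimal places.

0.989

A(isolation relay) = MTBF/(MTBF+MTTR) = 15446/(15446+112.2) = 0.992788
A(signal conditioner) = MTBF/(MTBF+MTTR) = 24299/(24299+82.9) = 0.996600
Series availability: 0.992788 × 0.996600 = 0.989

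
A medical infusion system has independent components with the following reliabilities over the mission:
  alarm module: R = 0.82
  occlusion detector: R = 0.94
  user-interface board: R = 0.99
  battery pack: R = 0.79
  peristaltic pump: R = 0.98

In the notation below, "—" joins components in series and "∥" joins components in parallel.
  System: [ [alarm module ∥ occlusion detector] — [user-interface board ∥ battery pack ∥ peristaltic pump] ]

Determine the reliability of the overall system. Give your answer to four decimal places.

Parallel (alarm module and occlusion detector): 1 − (1 − 0.820000)(1 − 0.940000) = 0.989200
Parallel (user-interface board, battery pack, and peristaltic pump): 1 − (1 − 0.990000)(1 − 0.790000)(1 − 0.980000) = 0.999958
Series ([0.989200] and [0.999958]): 0.989200 × 0.999958 = 0.9892

0.9892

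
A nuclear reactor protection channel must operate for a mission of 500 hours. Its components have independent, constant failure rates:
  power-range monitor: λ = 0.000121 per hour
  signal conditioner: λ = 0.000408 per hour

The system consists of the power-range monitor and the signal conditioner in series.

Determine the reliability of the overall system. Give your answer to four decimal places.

0.7676

R(power-range monitor) = exp(−0.000121 × 500) = 0.941294
R(signal conditioner) = exp(−0.000408 × 500) = 0.815462
Series (power-range monitor and signal conditioner): 0.941294 × 0.815462 = 0.7676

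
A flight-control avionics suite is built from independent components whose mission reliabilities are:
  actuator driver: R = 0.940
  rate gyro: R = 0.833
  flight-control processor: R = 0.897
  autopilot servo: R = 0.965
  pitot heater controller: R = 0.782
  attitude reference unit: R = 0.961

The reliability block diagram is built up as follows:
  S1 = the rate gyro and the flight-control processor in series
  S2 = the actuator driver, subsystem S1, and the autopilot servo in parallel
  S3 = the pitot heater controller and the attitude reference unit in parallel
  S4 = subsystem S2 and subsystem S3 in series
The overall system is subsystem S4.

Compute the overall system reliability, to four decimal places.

0.9910

Series (rate gyro and flight-control processor): 0.833000 × 0.897000 = 0.747201
Parallel (actuator driver, [0.747201], and autopilot servo): 1 − (1 − 0.940000)(1 − 0.747201)(1 − 0.965000) = 0.999469
Parallel (pitot heater controller and attitude reference unit): 1 − (1 − 0.782000)(1 − 0.961000) = 0.991498
Series ([0.999469] and [0.991498]): 0.999469 × 0.991498 = 0.9910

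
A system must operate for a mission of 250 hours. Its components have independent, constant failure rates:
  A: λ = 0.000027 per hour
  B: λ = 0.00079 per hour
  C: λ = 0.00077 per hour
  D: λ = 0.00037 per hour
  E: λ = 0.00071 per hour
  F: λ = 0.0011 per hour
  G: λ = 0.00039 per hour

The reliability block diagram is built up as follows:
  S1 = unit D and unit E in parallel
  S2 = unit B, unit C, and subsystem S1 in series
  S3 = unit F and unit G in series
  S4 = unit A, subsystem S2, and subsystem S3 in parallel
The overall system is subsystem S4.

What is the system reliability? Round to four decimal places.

R(A) = exp(−0.000027 × 250) = 0.993273
R(B) = exp(−0.00079 × 250) = 0.820780
R(C) = exp(−0.00077 × 250) = 0.824894
R(D) = exp(−0.00037 × 250) = 0.911649
R(E) = exp(−0.00071 × 250) = 0.837361
R(F) = exp(−0.0011 × 250) = 0.759572
R(G) = exp(−0.00039 × 250) = 0.907102
Parallel (D and E): 1 − (1 − 0.911649)(1 − 0.837361) = 0.985631
Series (B, C, and [0.985631]): 0.820780 × 0.824894 × 0.985631 = 0.667328
Series (F and G): 0.759572 × 0.907102 = 0.689009
Parallel (A, [0.667328], and [0.689009]): 1 − (1 − 0.993273)(1 − 0.667328)(1 − 0.689009) = 0.9993

0.9993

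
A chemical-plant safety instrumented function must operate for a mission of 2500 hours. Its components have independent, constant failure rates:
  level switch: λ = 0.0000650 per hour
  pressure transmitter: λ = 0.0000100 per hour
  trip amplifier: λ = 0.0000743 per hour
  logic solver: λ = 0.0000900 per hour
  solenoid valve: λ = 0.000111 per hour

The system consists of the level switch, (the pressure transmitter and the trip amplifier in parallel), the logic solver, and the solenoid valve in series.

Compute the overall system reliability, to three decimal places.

R(level switch) = exp(−0.0000650 × 2500) = 0.85002
R(pressure transmitter) = exp(−0.0000100 × 2500) = 0.97531
R(trip amplifier) = exp(−0.0000743 × 2500) = 0.83048
R(logic solver) = exp(−0.0000900 × 2500) = 0.79852
R(solenoid valve) = exp(−0.000111 × 2500) = 0.75768
Parallel (pressure transmitter and trip amplifier): 1 − (1 − 0.97531)(1 − 0.83048) = 0.99581
Series (level switch, [0.99581], logic solver, and solenoid valve): 0.85002 × 0.99581 × 0.79852 × 0.75768 = 0.512

0.512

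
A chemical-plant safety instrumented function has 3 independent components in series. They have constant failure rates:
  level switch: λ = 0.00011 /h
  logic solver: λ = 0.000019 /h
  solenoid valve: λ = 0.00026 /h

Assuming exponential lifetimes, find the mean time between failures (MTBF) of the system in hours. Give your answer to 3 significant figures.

2570

Series of exponential components: λ_sys = Σ λ_i
λ_sys = 0.00011 + 0.000019 + 0.00026 = 3.8900e-04 /h
MTBF = 1 / λ_sys = 2570 h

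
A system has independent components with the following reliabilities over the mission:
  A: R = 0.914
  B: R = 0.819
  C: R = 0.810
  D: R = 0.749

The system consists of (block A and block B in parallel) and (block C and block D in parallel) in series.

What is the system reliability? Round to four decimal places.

Parallel (A and B): 1 − (1 − 0.914000)(1 − 0.819000) = 0.984434
Parallel (C and D): 1 − (1 − 0.810000)(1 − 0.749000) = 0.952310
Series ([0.984434] and [0.952310]): 0.984434 × 0.952310 = 0.9375

0.9375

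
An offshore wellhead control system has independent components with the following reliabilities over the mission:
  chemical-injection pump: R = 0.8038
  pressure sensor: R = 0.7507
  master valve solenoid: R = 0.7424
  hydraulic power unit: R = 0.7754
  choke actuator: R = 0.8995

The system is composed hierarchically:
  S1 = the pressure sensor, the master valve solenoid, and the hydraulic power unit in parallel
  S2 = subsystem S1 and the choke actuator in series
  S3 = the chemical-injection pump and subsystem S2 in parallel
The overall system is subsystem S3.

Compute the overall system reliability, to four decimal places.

Parallel (pressure sensor, master valve solenoid, and hydraulic power unit): 1 − (1 − 0.750700)(1 − 0.742400)(1 − 0.775400) = 0.985576
Series ([0.985576] and choke actuator): 0.985576 × 0.899500 = 0.886526
Parallel (chemical-injection pump and [0.886526]): 1 − (1 − 0.803800)(1 − 0.886526) = 0.9777

0.9777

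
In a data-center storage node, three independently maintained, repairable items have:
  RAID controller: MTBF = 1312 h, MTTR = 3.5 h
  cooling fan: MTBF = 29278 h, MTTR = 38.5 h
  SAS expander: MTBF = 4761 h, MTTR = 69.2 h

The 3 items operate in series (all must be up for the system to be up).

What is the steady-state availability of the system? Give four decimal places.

A(RAID controller) = MTBF/(MTBF+MTTR) = 1312/(1312+3.5) = 0.997339
A(cooling fan) = MTBF/(MTBF+MTTR) = 29278/(29278+38.5) = 0.998687
A(SAS expander) = MTBF/(MTBF+MTTR) = 4761/(4761+69.2) = 0.985673
Series availability: 0.997339 × 0.998687 × 0.985673 = 0.9818

0.9818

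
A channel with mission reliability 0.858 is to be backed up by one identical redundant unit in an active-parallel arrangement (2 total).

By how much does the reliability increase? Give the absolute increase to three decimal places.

R_before = 0.858
R_after = 1 − (1 − 0.858)^2 = 0.980
ΔR = 0.980 − 0.858 = 0.122

0.122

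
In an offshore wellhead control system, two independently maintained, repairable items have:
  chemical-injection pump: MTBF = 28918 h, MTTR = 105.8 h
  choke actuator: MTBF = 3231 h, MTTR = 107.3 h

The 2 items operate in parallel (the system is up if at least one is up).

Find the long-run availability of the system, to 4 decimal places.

0.9999

A(chemical-injection pump) = MTBF/(MTBF+MTTR) = 28918/(28918+105.8) = 0.996355
A(choke actuator) = MTBF/(MTBF+MTTR) = 3231/(3231+107.3) = 0.967858
Parallel availability: 1 − (1 − 0.996355)(1 − 0.967858) = 0.9999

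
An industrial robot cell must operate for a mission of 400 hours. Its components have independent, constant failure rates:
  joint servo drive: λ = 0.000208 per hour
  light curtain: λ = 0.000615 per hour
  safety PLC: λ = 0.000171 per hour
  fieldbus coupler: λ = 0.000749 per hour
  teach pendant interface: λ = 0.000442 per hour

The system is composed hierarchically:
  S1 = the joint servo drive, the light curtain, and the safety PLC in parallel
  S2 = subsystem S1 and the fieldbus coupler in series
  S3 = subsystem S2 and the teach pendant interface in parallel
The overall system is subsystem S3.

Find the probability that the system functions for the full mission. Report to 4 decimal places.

R(joint servo drive) = exp(−0.000208 × 400) = 0.920167
R(light curtain) = exp(−0.000615 × 400) = 0.781922
R(safety PLC) = exp(−0.000171 × 400) = 0.933887
R(fieldbus coupler) = exp(−0.000749 × 400) = 0.741115
R(teach pendant interface) = exp(−0.000442 × 400) = 0.837947
Parallel (joint servo drive, light curtain, and safety PLC): 1 − (1 − 0.920167)(1 − 0.781922)(1 − 0.933887) = 0.998849
Series ([0.998849] and fieldbus coupler): 0.998849 × 0.741115 = 0.740262
Parallel ([0.740262] and teach pendant interface): 1 − (1 − 0.740262)(1 − 0.837947) = 0.9579

0.9579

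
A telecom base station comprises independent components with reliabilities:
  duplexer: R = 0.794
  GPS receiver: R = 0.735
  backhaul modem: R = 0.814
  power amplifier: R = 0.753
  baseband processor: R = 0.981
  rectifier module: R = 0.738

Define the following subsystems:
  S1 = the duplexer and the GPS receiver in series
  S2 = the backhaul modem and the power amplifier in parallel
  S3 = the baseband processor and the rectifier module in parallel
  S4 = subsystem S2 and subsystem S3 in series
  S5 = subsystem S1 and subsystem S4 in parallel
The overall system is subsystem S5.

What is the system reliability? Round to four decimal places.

Series (duplexer and GPS receiver): 0.794000 × 0.735000 = 0.583590
Parallel (backhaul modem and power amplifier): 1 − (1 − 0.814000)(1 − 0.753000) = 0.954058
Parallel (baseband processor and rectifier module): 1 − (1 − 0.981000)(1 − 0.738000) = 0.995022
Series ([0.954058] and [0.995022]): 0.954058 × 0.995022 = 0.949309
Parallel ([0.583590] and [0.949309]): 1 − (1 − 0.583590)(1 − 0.949309) = 0.9789

0.9789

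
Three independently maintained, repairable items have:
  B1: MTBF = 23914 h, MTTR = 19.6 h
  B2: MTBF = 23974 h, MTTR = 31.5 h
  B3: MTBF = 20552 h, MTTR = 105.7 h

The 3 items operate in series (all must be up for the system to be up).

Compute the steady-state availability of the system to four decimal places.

A(B1) = MTBF/(MTBF+MTTR) = 23914/(23914+19.6) = 0.999181
A(B2) = MTBF/(MTBF+MTTR) = 23974/(23974+31.5) = 0.998688
A(B3) = MTBF/(MTBF+MTTR) = 20552/(20552+105.7) = 0.994883
Series availability: 0.999181 × 0.998688 × 0.994883 = 0.9928

0.9928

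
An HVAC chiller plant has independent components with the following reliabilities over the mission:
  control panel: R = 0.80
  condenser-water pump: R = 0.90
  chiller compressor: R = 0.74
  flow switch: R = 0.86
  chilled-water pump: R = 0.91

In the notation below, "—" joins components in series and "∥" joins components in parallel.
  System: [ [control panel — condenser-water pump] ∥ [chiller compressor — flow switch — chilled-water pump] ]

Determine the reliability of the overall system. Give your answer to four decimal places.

0.8822

Series (control panel and condenser-water pump): 0.800000 × 0.900000 = 0.720000
Series (chiller compressor, flow switch, and chilled-water pump): 0.740000 × 0.860000 × 0.910000 = 0.579124
Parallel ([0.720000] and [0.579124]): 1 − (1 − 0.720000)(1 − 0.579124) = 0.8822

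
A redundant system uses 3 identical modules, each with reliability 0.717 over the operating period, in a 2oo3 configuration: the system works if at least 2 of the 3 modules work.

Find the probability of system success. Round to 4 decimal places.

R = Σ_{i=2}^{3} C(3,i) p^i (1−p)^{3−i} with p = 0.717
C(3,2)·0.717^2·0.283^1 = 0.436462
C(3,3)·0.717^3·0.283^0 = 0.368602
Sum = 0.8051

0.8051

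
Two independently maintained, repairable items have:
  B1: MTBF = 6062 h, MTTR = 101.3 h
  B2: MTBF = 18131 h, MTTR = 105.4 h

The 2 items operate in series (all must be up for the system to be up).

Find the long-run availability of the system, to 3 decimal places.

A(B1) = MTBF/(MTBF+MTTR) = 6062/(6062+101.3) = 0.983564
A(B2) = MTBF/(MTBF+MTTR) = 18131/(18131+105.4) = 0.994220
Series availability: 0.983564 × 0.994220 = 0.978

0.978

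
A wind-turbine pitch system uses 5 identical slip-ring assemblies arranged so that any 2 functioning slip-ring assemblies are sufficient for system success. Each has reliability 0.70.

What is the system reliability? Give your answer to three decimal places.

R = Σ_{i=2}^{5} C(5,i) p^i (1−p)^{5−i} with p = 0.70
C(5,2)·0.70^2·0.30^3 = 0.13230
C(5,3)·0.70^3·0.30^2 = 0.30870
C(5,4)·0.70^4·0.30^1 = 0.36015
C(5,5)·0.70^5·0.30^0 = 0.16807
Sum = 0.969

0.969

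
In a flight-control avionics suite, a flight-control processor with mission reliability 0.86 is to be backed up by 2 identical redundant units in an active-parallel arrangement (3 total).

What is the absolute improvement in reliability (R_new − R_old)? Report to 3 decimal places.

R_before = 0.86
R_after = 1 − (1 − 0.86)^3 = 0.997
ΔR = 0.997 − 0.86 = 0.137

0.137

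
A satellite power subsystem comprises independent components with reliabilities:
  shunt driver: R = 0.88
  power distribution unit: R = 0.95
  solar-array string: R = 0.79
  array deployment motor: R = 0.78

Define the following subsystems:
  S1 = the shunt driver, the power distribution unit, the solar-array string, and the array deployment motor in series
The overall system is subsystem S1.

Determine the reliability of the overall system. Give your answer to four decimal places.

Series (shunt driver, power distribution unit, solar-array string, and array deployment motor): 0.880000 × 0.950000 × 0.790000 × 0.780000 = 0.5151

0.5151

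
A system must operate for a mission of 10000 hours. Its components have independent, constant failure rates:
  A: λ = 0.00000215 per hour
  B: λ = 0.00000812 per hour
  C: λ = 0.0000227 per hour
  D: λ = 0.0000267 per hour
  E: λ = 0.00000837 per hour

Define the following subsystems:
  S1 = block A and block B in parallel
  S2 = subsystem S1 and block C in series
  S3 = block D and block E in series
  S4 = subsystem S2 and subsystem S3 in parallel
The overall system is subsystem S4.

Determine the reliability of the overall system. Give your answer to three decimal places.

0.940

R(A) = exp(−0.00000215 × 10000) = 0.97873
R(B) = exp(−0.00000812 × 10000) = 0.92201
R(C) = exp(−0.0000227 × 10000) = 0.79692
R(D) = exp(−0.0000267 × 10000) = 0.76567
R(E) = exp(−0.00000837 × 10000) = 0.91971
Parallel (A and B): 1 − (1 − 0.97873)(1 − 0.92201) = 0.99834
Series ([0.99834] and C): 0.99834 × 0.79692 = 0.79560
Series (D and E): 0.76567 × 0.91971 = 0.70419
Parallel ([0.79560] and [0.70419]): 1 − (1 − 0.79560)(1 − 0.70419) = 0.940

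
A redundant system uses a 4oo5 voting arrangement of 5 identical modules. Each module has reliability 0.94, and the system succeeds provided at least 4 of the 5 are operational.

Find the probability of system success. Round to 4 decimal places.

R = Σ_{i=4}^{5} C(5,i) p^i (1−p)^{5−i} with p = 0.94
C(5,4)·0.94^4·0.06^1 = 0.234225
C(5,5)·0.94^5·0.06^0 = 0.733904
Sum = 0.9681

0.9681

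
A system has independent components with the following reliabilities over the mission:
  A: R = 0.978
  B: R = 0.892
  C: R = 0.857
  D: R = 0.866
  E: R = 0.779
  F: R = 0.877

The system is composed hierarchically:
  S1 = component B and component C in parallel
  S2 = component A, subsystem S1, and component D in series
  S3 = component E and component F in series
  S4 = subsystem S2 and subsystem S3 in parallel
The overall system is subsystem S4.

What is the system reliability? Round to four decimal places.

0.9474

Parallel (B and C): 1 − (1 − 0.892000)(1 − 0.857000) = 0.984556
Series (A, [0.984556], and D): 0.978000 × 0.984556 × 0.866000 = 0.833868
Series (E and F): 0.779000 × 0.877000 = 0.683183
Parallel ([0.833868] and [0.683183]): 1 − (1 − 0.833868)(1 − 0.683183) = 0.9474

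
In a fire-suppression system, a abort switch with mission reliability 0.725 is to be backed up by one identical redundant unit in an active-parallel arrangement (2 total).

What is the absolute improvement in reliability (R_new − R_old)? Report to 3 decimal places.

R_before = 0.725
R_after = 1 − (1 − 0.725)^2 = 0.924
ΔR = 0.924 − 0.725 = 0.199

0.199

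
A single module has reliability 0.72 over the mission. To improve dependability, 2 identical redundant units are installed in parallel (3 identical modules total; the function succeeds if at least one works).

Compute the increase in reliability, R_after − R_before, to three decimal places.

R_before = 0.72
R_after = 1 − (1 − 0.72)^3 = 0.978
ΔR = 0.978 − 0.72 = 0.258

0.258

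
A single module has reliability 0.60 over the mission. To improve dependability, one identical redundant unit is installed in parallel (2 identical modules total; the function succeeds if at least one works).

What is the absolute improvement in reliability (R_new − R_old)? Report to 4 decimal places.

R_before = 0.60
R_after = 1 − (1 − 0.60)^2 = 0.8400
ΔR = 0.8400 − 0.60 = 0.2400

0.2400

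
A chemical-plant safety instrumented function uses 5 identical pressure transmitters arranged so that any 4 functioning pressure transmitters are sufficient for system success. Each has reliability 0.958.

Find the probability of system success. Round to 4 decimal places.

0.9838

R = Σ_{i=4}^{5} C(5,i) p^i (1−p)^{5−i} with p = 0.958
C(5,4)·0.958^4·0.042^1 = 0.176881
C(5,5)·0.958^5·0.042^0 = 0.806915
Sum = 0.9838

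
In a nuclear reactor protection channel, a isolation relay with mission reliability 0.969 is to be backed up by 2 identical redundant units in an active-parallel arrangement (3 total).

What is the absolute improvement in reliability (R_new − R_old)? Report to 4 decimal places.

R_before = 0.969
R_after = 1 − (1 − 0.969)^3 = 1.0000
ΔR = 1.0000 − 0.969 = 0.0310

0.0310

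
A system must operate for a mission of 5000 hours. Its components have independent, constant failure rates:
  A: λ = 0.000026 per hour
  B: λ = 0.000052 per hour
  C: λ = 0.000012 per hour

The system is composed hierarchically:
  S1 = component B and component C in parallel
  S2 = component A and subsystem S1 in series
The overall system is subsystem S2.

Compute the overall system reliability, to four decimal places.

R(A) = exp(−0.000026 × 5000) = 0.878095
R(B) = exp(−0.000052 × 5000) = 0.771052
R(C) = exp(−0.000012 × 5000) = 0.941765
Parallel (B and C): 1 − (1 − 0.771052)(1 − 0.941765) = 0.986667
Series (A and [0.986667]): 0.878095 × 0.986667 = 0.8664

0.8664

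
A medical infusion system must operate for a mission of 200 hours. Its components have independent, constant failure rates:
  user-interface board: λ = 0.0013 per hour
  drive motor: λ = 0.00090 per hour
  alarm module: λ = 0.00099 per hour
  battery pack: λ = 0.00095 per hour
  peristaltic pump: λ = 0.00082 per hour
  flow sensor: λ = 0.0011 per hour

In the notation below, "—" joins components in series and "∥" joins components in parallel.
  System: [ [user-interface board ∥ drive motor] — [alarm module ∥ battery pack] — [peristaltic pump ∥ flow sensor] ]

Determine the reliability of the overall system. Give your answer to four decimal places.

R(user-interface board) = exp(−0.0013 × 200) = 0.771052
R(drive motor) = exp(−0.00090 × 200) = 0.835270
R(alarm module) = exp(−0.00099 × 200) = 0.820370
R(battery pack) = exp(−0.00095 × 200) = 0.826959
R(peristaltic pump) = exp(−0.00082 × 200) = 0.848742
R(flow sensor) = exp(−0.0011 × 200) = 0.802519
Parallel (user-interface board and drive motor): 1 − (1 − 0.771052)(1 − 0.835270) = 0.962285
Parallel (alarm module and battery pack): 1 − (1 − 0.820370)(1 − 0.826959) = 0.968917
Parallel (peristaltic pump and flow sensor): 1 − (1 − 0.848742)(1 − 0.802519) = 0.970129
Series ([0.962285], [0.968917], and [0.970129]): 0.962285 × 0.968917 × 0.970129 = 0.9045

0.9045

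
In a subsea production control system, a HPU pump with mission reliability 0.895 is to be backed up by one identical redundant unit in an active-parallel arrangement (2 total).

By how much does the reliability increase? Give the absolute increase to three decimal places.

R_before = 0.895
R_after = 1 − (1 − 0.895)^2 = 0.989
ΔR = 0.989 − 0.895 = 0.094

0.094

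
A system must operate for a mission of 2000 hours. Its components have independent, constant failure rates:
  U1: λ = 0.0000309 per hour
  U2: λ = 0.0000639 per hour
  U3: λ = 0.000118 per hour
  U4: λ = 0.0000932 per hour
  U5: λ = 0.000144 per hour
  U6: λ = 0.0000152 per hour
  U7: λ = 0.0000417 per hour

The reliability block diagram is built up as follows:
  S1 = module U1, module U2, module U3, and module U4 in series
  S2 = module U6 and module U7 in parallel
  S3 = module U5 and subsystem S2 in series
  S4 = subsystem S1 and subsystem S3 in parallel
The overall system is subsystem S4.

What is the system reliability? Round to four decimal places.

R(U1) = exp(−0.0000309 × 2000) = 0.940071
R(U2) = exp(−0.0000639 × 2000) = 0.880029
R(U3) = exp(−0.000118 × 2000) = 0.789781
R(U4) = exp(−0.0000932 × 2000) = 0.829942
R(U5) = exp(−0.000144 × 2000) = 0.749762
R(U6) = exp(−0.0000152 × 2000) = 0.970057
R(U7) = exp(−0.0000417 × 2000) = 0.919983
Series (U1, U2, U3, and U4): 0.940071 × 0.880029 × 0.789781 × 0.829942 = 0.542266
Parallel (U6 and U7): 1 − (1 − 0.970057)(1 − 0.919983) = 0.997604
Series (U5 and [0.997604]): 0.749762 × 0.997604 = 0.747966
Parallel ([0.542266] and [0.747966]): 1 − (1 − 0.542266)(1 − 0.747966) = 0.8846

0.8846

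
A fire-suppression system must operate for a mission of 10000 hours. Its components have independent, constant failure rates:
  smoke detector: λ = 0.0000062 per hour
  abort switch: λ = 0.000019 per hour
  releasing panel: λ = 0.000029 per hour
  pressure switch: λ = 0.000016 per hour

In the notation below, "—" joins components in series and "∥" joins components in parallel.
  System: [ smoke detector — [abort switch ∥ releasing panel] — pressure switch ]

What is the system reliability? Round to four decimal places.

0.7660

R(smoke detector) = exp(−0.0000062 × 10000) = 0.939883
R(abort switch) = exp(−0.000019 × 10000) = 0.826959
R(releasing panel) = exp(−0.000029 × 10000) = 0.748264
R(pressure switch) = exp(−0.000016 × 10000) = 0.852144
Parallel (abort switch and releasing panel): 1 − (1 − 0.826959)(1 − 0.748264) = 0.956439
Series (smoke detector, [0.956439], and pressure switch): 0.939883 × 0.956439 × 0.852144 = 0.7660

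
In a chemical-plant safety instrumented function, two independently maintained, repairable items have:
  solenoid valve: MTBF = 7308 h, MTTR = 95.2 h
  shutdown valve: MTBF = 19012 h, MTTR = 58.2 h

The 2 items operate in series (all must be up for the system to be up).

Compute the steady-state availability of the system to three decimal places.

0.984

A(solenoid valve) = MTBF/(MTBF+MTTR) = 7308/(7308+95.2) = 0.987141
A(shutdown valve) = MTBF/(MTBF+MTTR) = 19012/(19012+58.2) = 0.996948
Series availability: 0.987141 × 0.996948 = 0.984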